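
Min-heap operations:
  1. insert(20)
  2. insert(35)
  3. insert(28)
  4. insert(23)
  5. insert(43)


insert(20) -> [20]
insert(35) -> [20, 35]
insert(28) -> [20, 35, 28]
insert(23) -> [20, 23, 28, 35]
insert(43) -> [20, 23, 28, 35, 43]

Final heap: [20, 23, 28, 35, 43]


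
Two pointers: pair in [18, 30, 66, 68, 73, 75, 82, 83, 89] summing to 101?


lo=0(18)+hi=8(89)=107
lo=0(18)+hi=7(83)=101

Yes: 18+83=101


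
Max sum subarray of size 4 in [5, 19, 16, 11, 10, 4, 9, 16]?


[0:4]: 51
[1:5]: 56
[2:6]: 41
[3:7]: 34
[4:8]: 39

Max: 56 at [1:5]


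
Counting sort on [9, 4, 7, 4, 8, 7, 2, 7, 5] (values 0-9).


Input: [9, 4, 7, 4, 8, 7, 2, 7, 5]
Counts: [0, 0, 1, 0, 2, 1, 0, 3, 1, 1]

Sorted: [2, 4, 4, 5, 7, 7, 7, 8, 9]


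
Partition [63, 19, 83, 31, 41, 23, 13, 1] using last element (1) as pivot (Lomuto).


Pivot: 1
Place pivot at 0: [1, 19, 83, 31, 41, 23, 13, 63]

Partitioned: [1, 19, 83, 31, 41, 23, 13, 63]


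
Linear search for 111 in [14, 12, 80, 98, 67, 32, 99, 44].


i=0: 14!=111
i=1: 12!=111
i=2: 80!=111
i=3: 98!=111
i=4: 67!=111
i=5: 32!=111
i=6: 99!=111
i=7: 44!=111

Not found, 8 comps


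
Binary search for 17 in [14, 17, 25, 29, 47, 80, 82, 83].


Step 1: lo=0, hi=7, mid=3, val=29
Step 2: lo=0, hi=2, mid=1, val=17

Found at index 1


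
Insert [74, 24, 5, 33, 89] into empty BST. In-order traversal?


Insert 74: root
Insert 24: L from 74
Insert 5: L from 74 -> L from 24
Insert 33: L from 74 -> R from 24
Insert 89: R from 74

In-order: [5, 24, 33, 74, 89]


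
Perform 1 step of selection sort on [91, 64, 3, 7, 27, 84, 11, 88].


Initial: [91, 64, 3, 7, 27, 84, 11, 88]
Step 1: min=3 at 2
  Swap: [3, 64, 91, 7, 27, 84, 11, 88]

After 1 step: [3, 64, 91, 7, 27, 84, 11, 88]


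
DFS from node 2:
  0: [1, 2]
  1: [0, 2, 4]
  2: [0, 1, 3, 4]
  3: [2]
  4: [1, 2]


Visit 2, push [4, 3, 1, 0]
Visit 0, push [1]
Visit 1, push [4]
Visit 4, push []
Visit 3, push []

DFS order: [2, 0, 1, 4, 3]


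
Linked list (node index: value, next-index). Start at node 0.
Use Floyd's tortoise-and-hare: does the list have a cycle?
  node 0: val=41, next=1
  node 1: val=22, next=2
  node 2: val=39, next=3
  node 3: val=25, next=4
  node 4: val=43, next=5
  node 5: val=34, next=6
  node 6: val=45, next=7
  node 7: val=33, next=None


Floyd's tortoise (slow, +1) and hare (fast, +2):
  init: slow=0, fast=0
  step 1: slow=1, fast=2
  step 2: slow=2, fast=4
  step 3: slow=3, fast=6
  step 4: fast 6->7->None, no cycle

Cycle: no


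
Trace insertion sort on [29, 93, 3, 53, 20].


Initial: [29, 93, 3, 53, 20]
Insert 93: [29, 93, 3, 53, 20]
Insert 3: [3, 29, 93, 53, 20]
Insert 53: [3, 29, 53, 93, 20]
Insert 20: [3, 20, 29, 53, 93]

Sorted: [3, 20, 29, 53, 93]


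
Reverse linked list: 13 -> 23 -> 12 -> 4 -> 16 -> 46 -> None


Step 1: curr=13, set curr.next=prev(None) | reversed so far: 13
Step 2: curr=23, set curr.next=prev(13) | reversed so far: 23 -> 13
Step 3: curr=12, set curr.next=prev(23) | reversed so far: 12 -> 23 -> 13
Step 4: curr=4, set curr.next=prev(12) | reversed so far: 4 -> 12 -> 23 -> 13
Step 5: curr=16, set curr.next=prev(4) | reversed so far: 16 -> 4 -> 12 -> 23 -> 13
Step 6: curr=46, set curr.next=prev(16) | reversed so far: 46 -> 16 -> 4 -> 12 -> 23 -> 13

46 -> 16 -> 4 -> 12 -> 23 -> 13 -> None


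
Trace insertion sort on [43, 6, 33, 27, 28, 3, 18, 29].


Initial: [43, 6, 33, 27, 28, 3, 18, 29]
Insert 6: [6, 43, 33, 27, 28, 3, 18, 29]
Insert 33: [6, 33, 43, 27, 28, 3, 18, 29]
Insert 27: [6, 27, 33, 43, 28, 3, 18, 29]
Insert 28: [6, 27, 28, 33, 43, 3, 18, 29]
Insert 3: [3, 6, 27, 28, 33, 43, 18, 29]
Insert 18: [3, 6, 18, 27, 28, 33, 43, 29]
Insert 29: [3, 6, 18, 27, 28, 29, 33, 43]

Sorted: [3, 6, 18, 27, 28, 29, 33, 43]


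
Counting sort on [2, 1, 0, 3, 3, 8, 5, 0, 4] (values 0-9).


Input: [2, 1, 0, 3, 3, 8, 5, 0, 4]
Counts: [2, 1, 1, 2, 1, 1, 0, 0, 1, 0]

Sorted: [0, 0, 1, 2, 3, 3, 4, 5, 8]


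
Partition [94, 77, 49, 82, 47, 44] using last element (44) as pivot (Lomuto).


Pivot: 44
Place pivot at 0: [44, 77, 49, 82, 47, 94]

Partitioned: [44, 77, 49, 82, 47, 94]


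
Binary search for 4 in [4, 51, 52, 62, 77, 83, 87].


Step 1: lo=0, hi=6, mid=3, val=62
Step 2: lo=0, hi=2, mid=1, val=51
Step 3: lo=0, hi=0, mid=0, val=4

Found at index 0


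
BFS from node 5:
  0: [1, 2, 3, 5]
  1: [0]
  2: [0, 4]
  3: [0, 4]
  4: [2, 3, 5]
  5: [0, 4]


Visit 5, enqueue [0, 4]
Visit 0, enqueue [1, 2, 3]
Visit 4, enqueue []
Visit 1, enqueue []
Visit 2, enqueue []
Visit 3, enqueue []

BFS order: [5, 0, 4, 1, 2, 3]


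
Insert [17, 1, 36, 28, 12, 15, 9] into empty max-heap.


Insert 17: [17]
Insert 1: [17, 1]
Insert 36: [36, 1, 17]
Insert 28: [36, 28, 17, 1]
Insert 12: [36, 28, 17, 1, 12]
Insert 15: [36, 28, 17, 1, 12, 15]
Insert 9: [36, 28, 17, 1, 12, 15, 9]

Final heap: [36, 28, 17, 1, 12, 15, 9]


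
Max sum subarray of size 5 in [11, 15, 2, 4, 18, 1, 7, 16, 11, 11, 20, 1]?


[0:5]: 50
[1:6]: 40
[2:7]: 32
[3:8]: 46
[4:9]: 53
[5:10]: 46
[6:11]: 65
[7:12]: 59

Max: 65 at [6:11]


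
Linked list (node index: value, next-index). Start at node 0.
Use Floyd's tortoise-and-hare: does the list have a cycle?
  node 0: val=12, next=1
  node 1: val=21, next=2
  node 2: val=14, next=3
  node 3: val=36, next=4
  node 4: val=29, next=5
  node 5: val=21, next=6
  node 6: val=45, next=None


Floyd's tortoise (slow, +1) and hare (fast, +2):
  init: slow=0, fast=0
  step 1: slow=1, fast=2
  step 2: slow=2, fast=4
  step 3: slow=3, fast=6
  step 4: fast -> None, no cycle

Cycle: no


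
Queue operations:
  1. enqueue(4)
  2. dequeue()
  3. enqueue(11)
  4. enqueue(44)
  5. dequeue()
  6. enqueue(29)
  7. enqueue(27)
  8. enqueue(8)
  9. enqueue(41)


enqueue(4) -> [4]
dequeue()->4, []
enqueue(11) -> [11]
enqueue(44) -> [11, 44]
dequeue()->11, [44]
enqueue(29) -> [44, 29]
enqueue(27) -> [44, 29, 27]
enqueue(8) -> [44, 29, 27, 8]
enqueue(41) -> [44, 29, 27, 8, 41]

Final queue: [44, 29, 27, 8, 41]


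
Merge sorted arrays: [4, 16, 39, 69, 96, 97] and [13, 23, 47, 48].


Take 4 from A
Take 13 from B
Take 16 from A
Take 23 from B
Take 39 from A
Take 47 from B
Take 48 from B

Merged: [4, 13, 16, 23, 39, 47, 48, 69, 96, 97]


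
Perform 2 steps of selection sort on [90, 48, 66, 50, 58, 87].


Initial: [90, 48, 66, 50, 58, 87]
Step 1: min=48 at 1
  Swap: [48, 90, 66, 50, 58, 87]
Step 2: min=50 at 3
  Swap: [48, 50, 66, 90, 58, 87]

After 2 steps: [48, 50, 66, 90, 58, 87]


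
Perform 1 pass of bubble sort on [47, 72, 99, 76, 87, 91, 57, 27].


Initial: [47, 72, 99, 76, 87, 91, 57, 27]
Pass 1: [47, 72, 76, 87, 91, 57, 27, 99] (5 swaps)

After 1 pass: [47, 72, 76, 87, 91, 57, 27, 99]


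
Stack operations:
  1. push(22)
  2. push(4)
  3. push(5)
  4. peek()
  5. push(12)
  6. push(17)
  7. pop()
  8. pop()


push(22) -> [22]
push(4) -> [22, 4]
push(5) -> [22, 4, 5]
peek()->5
push(12) -> [22, 4, 5, 12]
push(17) -> [22, 4, 5, 12, 17]
pop()->17, [22, 4, 5, 12]
pop()->12, [22, 4, 5]

Final stack: [22, 4, 5]


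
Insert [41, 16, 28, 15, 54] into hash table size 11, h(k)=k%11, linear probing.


Insert 41: h=8 -> slot 8
Insert 16: h=5 -> slot 5
Insert 28: h=6 -> slot 6
Insert 15: h=4 -> slot 4
Insert 54: h=10 -> slot 10

Table: [None, None, None, None, 15, 16, 28, None, 41, None, 54]


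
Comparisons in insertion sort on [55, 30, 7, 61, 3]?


Algorithm: insertion sort
Input: [55, 30, 7, 61, 3]
Sorted: [3, 7, 30, 55, 61]

8


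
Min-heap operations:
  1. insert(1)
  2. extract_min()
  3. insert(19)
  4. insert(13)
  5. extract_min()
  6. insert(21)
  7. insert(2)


insert(1) -> [1]
extract_min()->1, []
insert(19) -> [19]
insert(13) -> [13, 19]
extract_min()->13, [19]
insert(21) -> [19, 21]
insert(2) -> [2, 21, 19]

Final heap: [2, 21, 19]


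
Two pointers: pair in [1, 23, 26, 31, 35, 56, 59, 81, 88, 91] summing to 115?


lo=0(1)+hi=9(91)=92
lo=1(23)+hi=9(91)=114
lo=2(26)+hi=9(91)=117
lo=2(26)+hi=8(88)=114
lo=3(31)+hi=8(88)=119
lo=3(31)+hi=7(81)=112
lo=4(35)+hi=7(81)=116
lo=4(35)+hi=6(59)=94
lo=5(56)+hi=6(59)=115

Yes: 56+59=115


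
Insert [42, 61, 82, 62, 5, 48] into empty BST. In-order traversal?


Insert 42: root
Insert 61: R from 42
Insert 82: R from 42 -> R from 61
Insert 62: R from 42 -> R from 61 -> L from 82
Insert 5: L from 42
Insert 48: R from 42 -> L from 61

In-order: [5, 42, 48, 61, 62, 82]


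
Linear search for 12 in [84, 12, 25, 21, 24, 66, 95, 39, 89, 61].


i=0: 84!=12
i=1: 12==12 found!

Found at 1, 2 comps


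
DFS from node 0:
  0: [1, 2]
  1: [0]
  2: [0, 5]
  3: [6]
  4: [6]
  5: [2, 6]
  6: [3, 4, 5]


Visit 0, push [2, 1]
Visit 1, push []
Visit 2, push [5]
Visit 5, push [6]
Visit 6, push [4, 3]
Visit 3, push []
Visit 4, push []

DFS order: [0, 1, 2, 5, 6, 3, 4]


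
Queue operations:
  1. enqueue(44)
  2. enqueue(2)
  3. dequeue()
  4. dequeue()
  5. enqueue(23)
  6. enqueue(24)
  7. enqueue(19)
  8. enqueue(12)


enqueue(44) -> [44]
enqueue(2) -> [44, 2]
dequeue()->44, [2]
dequeue()->2, []
enqueue(23) -> [23]
enqueue(24) -> [23, 24]
enqueue(19) -> [23, 24, 19]
enqueue(12) -> [23, 24, 19, 12]

Final queue: [23, 24, 19, 12]


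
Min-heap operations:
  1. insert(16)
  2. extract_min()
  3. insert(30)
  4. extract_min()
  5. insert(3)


insert(16) -> [16]
extract_min()->16, []
insert(30) -> [30]
extract_min()->30, []
insert(3) -> [3]

Final heap: [3]


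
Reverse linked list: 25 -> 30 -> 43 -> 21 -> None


Step 1: curr=25, set curr.next=prev(None) | reversed so far: 25
Step 2: curr=30, set curr.next=prev(25) | reversed so far: 30 -> 25
Step 3: curr=43, set curr.next=prev(30) | reversed so far: 43 -> 30 -> 25
Step 4: curr=21, set curr.next=prev(43) | reversed so far: 21 -> 43 -> 30 -> 25

21 -> 43 -> 30 -> 25 -> None


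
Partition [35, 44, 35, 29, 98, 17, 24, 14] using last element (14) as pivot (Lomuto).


Pivot: 14
Place pivot at 0: [14, 44, 35, 29, 98, 17, 24, 35]

Partitioned: [14, 44, 35, 29, 98, 17, 24, 35]


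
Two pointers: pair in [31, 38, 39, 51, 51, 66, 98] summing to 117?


lo=0(31)+hi=6(98)=129
lo=0(31)+hi=5(66)=97
lo=1(38)+hi=5(66)=104
lo=2(39)+hi=5(66)=105
lo=3(51)+hi=5(66)=117

Yes: 51+66=117


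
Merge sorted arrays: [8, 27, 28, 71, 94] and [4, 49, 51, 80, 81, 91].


Take 4 from B
Take 8 from A
Take 27 from A
Take 28 from A
Take 49 from B
Take 51 from B
Take 71 from A
Take 80 from B
Take 81 from B
Take 91 from B

Merged: [4, 8, 27, 28, 49, 51, 71, 80, 81, 91, 94]


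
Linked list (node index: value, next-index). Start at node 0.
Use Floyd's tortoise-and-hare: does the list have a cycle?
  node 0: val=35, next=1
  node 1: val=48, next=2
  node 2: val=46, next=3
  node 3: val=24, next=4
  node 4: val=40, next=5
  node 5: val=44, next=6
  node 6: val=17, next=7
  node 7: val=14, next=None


Floyd's tortoise (slow, +1) and hare (fast, +2):
  init: slow=0, fast=0
  step 1: slow=1, fast=2
  step 2: slow=2, fast=4
  step 3: slow=3, fast=6
  step 4: fast 6->7->None, no cycle

Cycle: no


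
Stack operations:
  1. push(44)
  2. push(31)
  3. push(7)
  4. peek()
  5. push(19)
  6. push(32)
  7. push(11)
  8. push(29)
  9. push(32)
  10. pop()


push(44) -> [44]
push(31) -> [44, 31]
push(7) -> [44, 31, 7]
peek()->7
push(19) -> [44, 31, 7, 19]
push(32) -> [44, 31, 7, 19, 32]
push(11) -> [44, 31, 7, 19, 32, 11]
push(29) -> [44, 31, 7, 19, 32, 11, 29]
push(32) -> [44, 31, 7, 19, 32, 11, 29, 32]
pop()->32, [44, 31, 7, 19, 32, 11, 29]

Final stack: [44, 31, 7, 19, 32, 11, 29]


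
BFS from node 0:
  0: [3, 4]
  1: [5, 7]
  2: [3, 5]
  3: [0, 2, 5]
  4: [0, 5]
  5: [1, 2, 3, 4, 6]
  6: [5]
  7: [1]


Visit 0, enqueue [3, 4]
Visit 3, enqueue [2, 5]
Visit 4, enqueue []
Visit 2, enqueue []
Visit 5, enqueue [1, 6]
Visit 1, enqueue [7]
Visit 6, enqueue []
Visit 7, enqueue []

BFS order: [0, 3, 4, 2, 5, 1, 6, 7]


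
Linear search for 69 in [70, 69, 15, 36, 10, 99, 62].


i=0: 70!=69
i=1: 69==69 found!

Found at 1, 2 comps


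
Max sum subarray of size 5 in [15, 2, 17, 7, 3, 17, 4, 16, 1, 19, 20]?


[0:5]: 44
[1:6]: 46
[2:7]: 48
[3:8]: 47
[4:9]: 41
[5:10]: 57
[6:11]: 60

Max: 60 at [6:11]


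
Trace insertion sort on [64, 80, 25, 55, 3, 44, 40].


Initial: [64, 80, 25, 55, 3, 44, 40]
Insert 80: [64, 80, 25, 55, 3, 44, 40]
Insert 25: [25, 64, 80, 55, 3, 44, 40]
Insert 55: [25, 55, 64, 80, 3, 44, 40]
Insert 3: [3, 25, 55, 64, 80, 44, 40]
Insert 44: [3, 25, 44, 55, 64, 80, 40]
Insert 40: [3, 25, 40, 44, 55, 64, 80]

Sorted: [3, 25, 40, 44, 55, 64, 80]


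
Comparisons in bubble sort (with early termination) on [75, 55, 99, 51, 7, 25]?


Algorithm: bubble sort (with early termination)
Input: [75, 55, 99, 51, 7, 25]
Sorted: [7, 25, 51, 55, 75, 99]

15


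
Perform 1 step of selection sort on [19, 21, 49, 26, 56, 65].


Initial: [19, 21, 49, 26, 56, 65]
Step 1: min=19 at 0
  Swap: [19, 21, 49, 26, 56, 65]

After 1 step: [19, 21, 49, 26, 56, 65]


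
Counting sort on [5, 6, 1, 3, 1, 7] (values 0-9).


Input: [5, 6, 1, 3, 1, 7]
Counts: [0, 2, 0, 1, 0, 1, 1, 1, 0, 0]

Sorted: [1, 1, 3, 5, 6, 7]


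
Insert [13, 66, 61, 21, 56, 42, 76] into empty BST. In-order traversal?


Insert 13: root
Insert 66: R from 13
Insert 61: R from 13 -> L from 66
Insert 21: R from 13 -> L from 66 -> L from 61
Insert 56: R from 13 -> L from 66 -> L from 61 -> R from 21
Insert 42: R from 13 -> L from 66 -> L from 61 -> R from 21 -> L from 56
Insert 76: R from 13 -> R from 66

In-order: [13, 21, 42, 56, 61, 66, 76]


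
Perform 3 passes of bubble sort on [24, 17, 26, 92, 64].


Initial: [24, 17, 26, 92, 64]
Pass 1: [17, 24, 26, 64, 92] (2 swaps)
Pass 2: [17, 24, 26, 64, 92] (0 swaps)
Pass 3: [17, 24, 26, 64, 92] (0 swaps)

After 3 passes: [17, 24, 26, 64, 92]


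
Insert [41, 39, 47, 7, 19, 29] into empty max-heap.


Insert 41: [41]
Insert 39: [41, 39]
Insert 47: [47, 39, 41]
Insert 7: [47, 39, 41, 7]
Insert 19: [47, 39, 41, 7, 19]
Insert 29: [47, 39, 41, 7, 19, 29]

Final heap: [47, 39, 41, 7, 19, 29]


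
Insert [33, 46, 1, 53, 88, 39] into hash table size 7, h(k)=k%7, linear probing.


Insert 33: h=5 -> slot 5
Insert 46: h=4 -> slot 4
Insert 1: h=1 -> slot 1
Insert 53: h=4, 2 probes -> slot 6
Insert 88: h=4, 3 probes -> slot 0
Insert 39: h=4, 5 probes -> slot 2

Table: [88, 1, 39, None, 46, 33, 53]


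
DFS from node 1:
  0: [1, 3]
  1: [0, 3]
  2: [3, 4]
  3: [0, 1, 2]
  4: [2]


Visit 1, push [3, 0]
Visit 0, push [3]
Visit 3, push [2]
Visit 2, push [4]
Visit 4, push []

DFS order: [1, 0, 3, 2, 4]


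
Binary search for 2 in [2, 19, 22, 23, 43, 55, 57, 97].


Step 1: lo=0, hi=7, mid=3, val=23
Step 2: lo=0, hi=2, mid=1, val=19
Step 3: lo=0, hi=0, mid=0, val=2

Found at index 0


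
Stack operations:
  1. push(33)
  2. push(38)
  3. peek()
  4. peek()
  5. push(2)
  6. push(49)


push(33) -> [33]
push(38) -> [33, 38]
peek()->38
peek()->38
push(2) -> [33, 38, 2]
push(49) -> [33, 38, 2, 49]

Final stack: [33, 38, 2, 49]


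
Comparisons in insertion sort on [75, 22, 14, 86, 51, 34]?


Algorithm: insertion sort
Input: [75, 22, 14, 86, 51, 34]
Sorted: [14, 22, 34, 51, 75, 86]

11


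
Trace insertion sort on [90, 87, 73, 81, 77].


Initial: [90, 87, 73, 81, 77]
Insert 87: [87, 90, 73, 81, 77]
Insert 73: [73, 87, 90, 81, 77]
Insert 81: [73, 81, 87, 90, 77]
Insert 77: [73, 77, 81, 87, 90]

Sorted: [73, 77, 81, 87, 90]


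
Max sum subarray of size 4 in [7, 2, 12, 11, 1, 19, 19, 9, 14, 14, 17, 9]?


[0:4]: 32
[1:5]: 26
[2:6]: 43
[3:7]: 50
[4:8]: 48
[5:9]: 61
[6:10]: 56
[7:11]: 54
[8:12]: 54

Max: 61 at [5:9]


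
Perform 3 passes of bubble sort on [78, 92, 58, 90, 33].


Initial: [78, 92, 58, 90, 33]
Pass 1: [78, 58, 90, 33, 92] (3 swaps)
Pass 2: [58, 78, 33, 90, 92] (2 swaps)
Pass 3: [58, 33, 78, 90, 92] (1 swaps)

After 3 passes: [58, 33, 78, 90, 92]


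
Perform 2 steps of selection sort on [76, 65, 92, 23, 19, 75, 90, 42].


Initial: [76, 65, 92, 23, 19, 75, 90, 42]
Step 1: min=19 at 4
  Swap: [19, 65, 92, 23, 76, 75, 90, 42]
Step 2: min=23 at 3
  Swap: [19, 23, 92, 65, 76, 75, 90, 42]

After 2 steps: [19, 23, 92, 65, 76, 75, 90, 42]


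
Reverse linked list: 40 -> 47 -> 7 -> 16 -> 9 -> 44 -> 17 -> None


Step 1: curr=40, set curr.next=prev(None) | reversed so far: 40
Step 2: curr=47, set curr.next=prev(40) | reversed so far: 47 -> 40
Step 3: curr=7, set curr.next=prev(47) | reversed so far: 7 -> 47 -> 40
Step 4: curr=16, set curr.next=prev(7) | reversed so far: 16 -> 7 -> 47 -> 40
Step 5: curr=9, set curr.next=prev(16) | reversed so far: 9 -> 16 -> 7 -> 47 -> 40
Step 6: curr=44, set curr.next=prev(9) | reversed so far: 44 -> 9 -> 16 -> 7 -> 47 -> 40
Step 7: curr=17, set curr.next=prev(44) | reversed so far: 17 -> 44 -> 9 -> 16 -> 7 -> 47 -> 40

17 -> 44 -> 9 -> 16 -> 7 -> 47 -> 40 -> None


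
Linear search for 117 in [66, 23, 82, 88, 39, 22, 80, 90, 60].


i=0: 66!=117
i=1: 23!=117
i=2: 82!=117
i=3: 88!=117
i=4: 39!=117
i=5: 22!=117
i=6: 80!=117
i=7: 90!=117
i=8: 60!=117

Not found, 9 comps


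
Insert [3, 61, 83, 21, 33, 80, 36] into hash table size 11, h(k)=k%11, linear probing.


Insert 3: h=3 -> slot 3
Insert 61: h=6 -> slot 6
Insert 83: h=6, 1 probes -> slot 7
Insert 21: h=10 -> slot 10
Insert 33: h=0 -> slot 0
Insert 80: h=3, 1 probes -> slot 4
Insert 36: h=3, 2 probes -> slot 5

Table: [33, None, None, 3, 80, 36, 61, 83, None, None, 21]


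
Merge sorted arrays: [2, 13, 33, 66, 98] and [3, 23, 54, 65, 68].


Take 2 from A
Take 3 from B
Take 13 from A
Take 23 from B
Take 33 from A
Take 54 from B
Take 65 from B
Take 66 from A
Take 68 from B

Merged: [2, 3, 13, 23, 33, 54, 65, 66, 68, 98]


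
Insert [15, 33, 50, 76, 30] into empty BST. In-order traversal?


Insert 15: root
Insert 33: R from 15
Insert 50: R from 15 -> R from 33
Insert 76: R from 15 -> R from 33 -> R from 50
Insert 30: R from 15 -> L from 33

In-order: [15, 30, 33, 50, 76]


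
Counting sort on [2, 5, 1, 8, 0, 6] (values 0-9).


Input: [2, 5, 1, 8, 0, 6]
Counts: [1, 1, 1, 0, 0, 1, 1, 0, 1, 0]

Sorted: [0, 1, 2, 5, 6, 8]


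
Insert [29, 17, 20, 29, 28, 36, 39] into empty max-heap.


Insert 29: [29]
Insert 17: [29, 17]
Insert 20: [29, 17, 20]
Insert 29: [29, 29, 20, 17]
Insert 28: [29, 29, 20, 17, 28]
Insert 36: [36, 29, 29, 17, 28, 20]
Insert 39: [39, 29, 36, 17, 28, 20, 29]

Final heap: [39, 29, 36, 17, 28, 20, 29]


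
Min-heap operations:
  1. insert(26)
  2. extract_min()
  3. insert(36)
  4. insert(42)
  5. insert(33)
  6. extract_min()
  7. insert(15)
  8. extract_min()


insert(26) -> [26]
extract_min()->26, []
insert(36) -> [36]
insert(42) -> [36, 42]
insert(33) -> [33, 42, 36]
extract_min()->33, [36, 42]
insert(15) -> [15, 42, 36]
extract_min()->15, [36, 42]

Final heap: [36, 42]


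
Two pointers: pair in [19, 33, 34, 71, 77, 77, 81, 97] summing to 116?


lo=0(19)+hi=7(97)=116

Yes: 19+97=116


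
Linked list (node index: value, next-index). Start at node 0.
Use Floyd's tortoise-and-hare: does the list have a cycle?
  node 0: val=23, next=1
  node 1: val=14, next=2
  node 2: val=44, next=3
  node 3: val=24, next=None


Floyd's tortoise (slow, +1) and hare (fast, +2):
  init: slow=0, fast=0
  step 1: slow=1, fast=2
  step 2: fast 2->3->None, no cycle

Cycle: no


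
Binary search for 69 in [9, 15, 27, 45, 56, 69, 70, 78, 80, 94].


Step 1: lo=0, hi=9, mid=4, val=56
Step 2: lo=5, hi=9, mid=7, val=78
Step 3: lo=5, hi=6, mid=5, val=69

Found at index 5


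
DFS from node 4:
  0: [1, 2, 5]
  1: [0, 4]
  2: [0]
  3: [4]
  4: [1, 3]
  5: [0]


Visit 4, push [3, 1]
Visit 1, push [0]
Visit 0, push [5, 2]
Visit 2, push []
Visit 5, push []
Visit 3, push []

DFS order: [4, 1, 0, 2, 5, 3]


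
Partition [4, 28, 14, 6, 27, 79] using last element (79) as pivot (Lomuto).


Pivot: 79
  4 <= 79: advance i (no swap)
  28 <= 79: advance i (no swap)
  14 <= 79: advance i (no swap)
  6 <= 79: advance i (no swap)
  27 <= 79: advance i (no swap)
Place pivot at 5: [4, 28, 14, 6, 27, 79]

Partitioned: [4, 28, 14, 6, 27, 79]


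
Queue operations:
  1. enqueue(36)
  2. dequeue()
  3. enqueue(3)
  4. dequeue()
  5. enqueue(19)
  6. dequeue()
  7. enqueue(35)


enqueue(36) -> [36]
dequeue()->36, []
enqueue(3) -> [3]
dequeue()->3, []
enqueue(19) -> [19]
dequeue()->19, []
enqueue(35) -> [35]

Final queue: [35]


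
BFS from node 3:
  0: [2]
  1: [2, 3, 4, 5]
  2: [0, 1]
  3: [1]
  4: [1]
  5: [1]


Visit 3, enqueue [1]
Visit 1, enqueue [2, 4, 5]
Visit 2, enqueue [0]
Visit 4, enqueue []
Visit 5, enqueue []
Visit 0, enqueue []

BFS order: [3, 1, 2, 4, 5, 0]


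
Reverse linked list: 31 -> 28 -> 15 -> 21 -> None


Step 1: curr=31, set curr.next=prev(None) | reversed so far: 31
Step 2: curr=28, set curr.next=prev(31) | reversed so far: 28 -> 31
Step 3: curr=15, set curr.next=prev(28) | reversed so far: 15 -> 28 -> 31
Step 4: curr=21, set curr.next=prev(15) | reversed so far: 21 -> 15 -> 28 -> 31

21 -> 15 -> 28 -> 31 -> None


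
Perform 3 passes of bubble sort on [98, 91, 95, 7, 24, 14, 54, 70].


Initial: [98, 91, 95, 7, 24, 14, 54, 70]
Pass 1: [91, 95, 7, 24, 14, 54, 70, 98] (7 swaps)
Pass 2: [91, 7, 24, 14, 54, 70, 95, 98] (5 swaps)
Pass 3: [7, 24, 14, 54, 70, 91, 95, 98] (5 swaps)

After 3 passes: [7, 24, 14, 54, 70, 91, 95, 98]


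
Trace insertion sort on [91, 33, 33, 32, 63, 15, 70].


Initial: [91, 33, 33, 32, 63, 15, 70]
Insert 33: [33, 91, 33, 32, 63, 15, 70]
Insert 33: [33, 33, 91, 32, 63, 15, 70]
Insert 32: [32, 33, 33, 91, 63, 15, 70]
Insert 63: [32, 33, 33, 63, 91, 15, 70]
Insert 15: [15, 32, 33, 33, 63, 91, 70]
Insert 70: [15, 32, 33, 33, 63, 70, 91]

Sorted: [15, 32, 33, 33, 63, 70, 91]


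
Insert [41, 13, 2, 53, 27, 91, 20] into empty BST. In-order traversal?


Insert 41: root
Insert 13: L from 41
Insert 2: L from 41 -> L from 13
Insert 53: R from 41
Insert 27: L from 41 -> R from 13
Insert 91: R from 41 -> R from 53
Insert 20: L from 41 -> R from 13 -> L from 27

In-order: [2, 13, 20, 27, 41, 53, 91]


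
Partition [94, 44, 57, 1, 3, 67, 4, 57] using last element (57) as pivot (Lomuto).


Pivot: 57
  44 <= 57: swap -> [44, 94, 57, 1, 3, 67, 4, 57]
  57 <= 57: swap -> [44, 57, 94, 1, 3, 67, 4, 57]
  1 <= 57: swap -> [44, 57, 1, 94, 3, 67, 4, 57]
  3 <= 57: swap -> [44, 57, 1, 3, 94, 67, 4, 57]
  4 <= 57: swap -> [44, 57, 1, 3, 4, 67, 94, 57]
Place pivot at 5: [44, 57, 1, 3, 4, 57, 94, 67]

Partitioned: [44, 57, 1, 3, 4, 57, 94, 67]


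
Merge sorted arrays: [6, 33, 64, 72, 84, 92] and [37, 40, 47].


Take 6 from A
Take 33 from A
Take 37 from B
Take 40 from B
Take 47 from B

Merged: [6, 33, 37, 40, 47, 64, 72, 84, 92]


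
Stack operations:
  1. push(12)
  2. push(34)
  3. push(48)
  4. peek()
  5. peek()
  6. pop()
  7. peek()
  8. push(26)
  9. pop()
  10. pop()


push(12) -> [12]
push(34) -> [12, 34]
push(48) -> [12, 34, 48]
peek()->48
peek()->48
pop()->48, [12, 34]
peek()->34
push(26) -> [12, 34, 26]
pop()->26, [12, 34]
pop()->34, [12]

Final stack: [12]


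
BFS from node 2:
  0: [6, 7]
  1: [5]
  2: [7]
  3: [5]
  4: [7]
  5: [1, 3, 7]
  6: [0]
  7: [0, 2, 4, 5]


Visit 2, enqueue [7]
Visit 7, enqueue [0, 4, 5]
Visit 0, enqueue [6]
Visit 4, enqueue []
Visit 5, enqueue [1, 3]
Visit 6, enqueue []
Visit 1, enqueue []
Visit 3, enqueue []

BFS order: [2, 7, 0, 4, 5, 6, 1, 3]


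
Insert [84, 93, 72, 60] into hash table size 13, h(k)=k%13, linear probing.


Insert 84: h=6 -> slot 6
Insert 93: h=2 -> slot 2
Insert 72: h=7 -> slot 7
Insert 60: h=8 -> slot 8

Table: [None, None, 93, None, None, None, 84, 72, 60, None, None, None, None]


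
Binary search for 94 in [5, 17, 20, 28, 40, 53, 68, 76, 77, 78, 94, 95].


Step 1: lo=0, hi=11, mid=5, val=53
Step 2: lo=6, hi=11, mid=8, val=77
Step 3: lo=9, hi=11, mid=10, val=94

Found at index 10


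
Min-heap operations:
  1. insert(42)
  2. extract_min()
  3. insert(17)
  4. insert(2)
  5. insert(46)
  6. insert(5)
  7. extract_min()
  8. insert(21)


insert(42) -> [42]
extract_min()->42, []
insert(17) -> [17]
insert(2) -> [2, 17]
insert(46) -> [2, 17, 46]
insert(5) -> [2, 5, 46, 17]
extract_min()->2, [5, 17, 46]
insert(21) -> [5, 17, 46, 21]

Final heap: [5, 17, 46, 21]


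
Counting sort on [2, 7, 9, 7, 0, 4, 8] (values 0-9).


Input: [2, 7, 9, 7, 0, 4, 8]
Counts: [1, 0, 1, 0, 1, 0, 0, 2, 1, 1]

Sorted: [0, 2, 4, 7, 7, 8, 9]


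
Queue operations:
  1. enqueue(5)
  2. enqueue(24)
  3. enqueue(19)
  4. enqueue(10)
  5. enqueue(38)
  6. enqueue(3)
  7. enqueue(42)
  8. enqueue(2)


enqueue(5) -> [5]
enqueue(24) -> [5, 24]
enqueue(19) -> [5, 24, 19]
enqueue(10) -> [5, 24, 19, 10]
enqueue(38) -> [5, 24, 19, 10, 38]
enqueue(3) -> [5, 24, 19, 10, 38, 3]
enqueue(42) -> [5, 24, 19, 10, 38, 3, 42]
enqueue(2) -> [5, 24, 19, 10, 38, 3, 42, 2]

Final queue: [5, 24, 19, 10, 38, 3, 42, 2]


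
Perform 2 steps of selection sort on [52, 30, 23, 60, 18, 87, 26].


Initial: [52, 30, 23, 60, 18, 87, 26]
Step 1: min=18 at 4
  Swap: [18, 30, 23, 60, 52, 87, 26]
Step 2: min=23 at 2
  Swap: [18, 23, 30, 60, 52, 87, 26]

After 2 steps: [18, 23, 30, 60, 52, 87, 26]


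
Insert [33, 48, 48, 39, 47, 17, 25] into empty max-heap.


Insert 33: [33]
Insert 48: [48, 33]
Insert 48: [48, 33, 48]
Insert 39: [48, 39, 48, 33]
Insert 47: [48, 47, 48, 33, 39]
Insert 17: [48, 47, 48, 33, 39, 17]
Insert 25: [48, 47, 48, 33, 39, 17, 25]

Final heap: [48, 47, 48, 33, 39, 17, 25]


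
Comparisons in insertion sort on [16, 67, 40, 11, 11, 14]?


Algorithm: insertion sort
Input: [16, 67, 40, 11, 11, 14]
Sorted: [11, 11, 14, 16, 40, 67]

14


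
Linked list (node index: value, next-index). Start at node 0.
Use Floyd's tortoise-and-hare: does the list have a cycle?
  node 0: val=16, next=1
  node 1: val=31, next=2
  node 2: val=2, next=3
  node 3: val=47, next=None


Floyd's tortoise (slow, +1) and hare (fast, +2):
  init: slow=0, fast=0
  step 1: slow=1, fast=2
  step 2: fast 2->3->None, no cycle

Cycle: no


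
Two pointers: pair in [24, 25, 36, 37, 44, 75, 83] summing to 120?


lo=0(24)+hi=6(83)=107
lo=1(25)+hi=6(83)=108
lo=2(36)+hi=6(83)=119
lo=3(37)+hi=6(83)=120

Yes: 37+83=120


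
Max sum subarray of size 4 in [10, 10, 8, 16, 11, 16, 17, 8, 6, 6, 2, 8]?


[0:4]: 44
[1:5]: 45
[2:6]: 51
[3:7]: 60
[4:8]: 52
[5:9]: 47
[6:10]: 37
[7:11]: 22
[8:12]: 22

Max: 60 at [3:7]


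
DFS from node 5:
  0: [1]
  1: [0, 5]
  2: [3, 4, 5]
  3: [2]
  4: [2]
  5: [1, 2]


Visit 5, push [2, 1]
Visit 1, push [0]
Visit 0, push []
Visit 2, push [4, 3]
Visit 3, push []
Visit 4, push []

DFS order: [5, 1, 0, 2, 3, 4]


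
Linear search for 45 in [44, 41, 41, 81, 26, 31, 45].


i=0: 44!=45
i=1: 41!=45
i=2: 41!=45
i=3: 81!=45
i=4: 26!=45
i=5: 31!=45
i=6: 45==45 found!

Found at 6, 7 comps


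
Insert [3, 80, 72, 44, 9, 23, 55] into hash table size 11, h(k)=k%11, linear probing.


Insert 3: h=3 -> slot 3
Insert 80: h=3, 1 probes -> slot 4
Insert 72: h=6 -> slot 6
Insert 44: h=0 -> slot 0
Insert 9: h=9 -> slot 9
Insert 23: h=1 -> slot 1
Insert 55: h=0, 2 probes -> slot 2

Table: [44, 23, 55, 3, 80, None, 72, None, None, 9, None]


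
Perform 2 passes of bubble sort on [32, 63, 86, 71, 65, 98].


Initial: [32, 63, 86, 71, 65, 98]
Pass 1: [32, 63, 71, 65, 86, 98] (2 swaps)
Pass 2: [32, 63, 65, 71, 86, 98] (1 swaps)

After 2 passes: [32, 63, 65, 71, 86, 98]


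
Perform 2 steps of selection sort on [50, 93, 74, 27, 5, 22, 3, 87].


Initial: [50, 93, 74, 27, 5, 22, 3, 87]
Step 1: min=3 at 6
  Swap: [3, 93, 74, 27, 5, 22, 50, 87]
Step 2: min=5 at 4
  Swap: [3, 5, 74, 27, 93, 22, 50, 87]

After 2 steps: [3, 5, 74, 27, 93, 22, 50, 87]


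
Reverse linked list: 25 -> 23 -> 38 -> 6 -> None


Step 1: curr=25, set curr.next=prev(None) | reversed so far: 25
Step 2: curr=23, set curr.next=prev(25) | reversed so far: 23 -> 25
Step 3: curr=38, set curr.next=prev(23) | reversed so far: 38 -> 23 -> 25
Step 4: curr=6, set curr.next=prev(38) | reversed so far: 6 -> 38 -> 23 -> 25

6 -> 38 -> 23 -> 25 -> None


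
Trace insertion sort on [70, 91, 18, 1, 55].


Initial: [70, 91, 18, 1, 55]
Insert 91: [70, 91, 18, 1, 55]
Insert 18: [18, 70, 91, 1, 55]
Insert 1: [1, 18, 70, 91, 55]
Insert 55: [1, 18, 55, 70, 91]

Sorted: [1, 18, 55, 70, 91]


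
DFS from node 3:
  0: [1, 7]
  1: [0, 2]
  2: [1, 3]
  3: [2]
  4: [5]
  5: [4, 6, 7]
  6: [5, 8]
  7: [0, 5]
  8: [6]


Visit 3, push [2]
Visit 2, push [1]
Visit 1, push [0]
Visit 0, push [7]
Visit 7, push [5]
Visit 5, push [6, 4]
Visit 4, push []
Visit 6, push [8]
Visit 8, push []

DFS order: [3, 2, 1, 0, 7, 5, 4, 6, 8]


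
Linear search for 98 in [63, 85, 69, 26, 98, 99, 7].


i=0: 63!=98
i=1: 85!=98
i=2: 69!=98
i=3: 26!=98
i=4: 98==98 found!

Found at 4, 5 comps


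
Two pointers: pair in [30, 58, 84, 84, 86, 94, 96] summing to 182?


lo=0(30)+hi=6(96)=126
lo=1(58)+hi=6(96)=154
lo=2(84)+hi=6(96)=180
lo=3(84)+hi=6(96)=180
lo=4(86)+hi=6(96)=182

Yes: 86+96=182


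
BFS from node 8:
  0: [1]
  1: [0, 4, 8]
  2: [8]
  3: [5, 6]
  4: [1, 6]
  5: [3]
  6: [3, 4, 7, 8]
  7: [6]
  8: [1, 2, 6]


Visit 8, enqueue [1, 2, 6]
Visit 1, enqueue [0, 4]
Visit 2, enqueue []
Visit 6, enqueue [3, 7]
Visit 0, enqueue []
Visit 4, enqueue []
Visit 3, enqueue [5]
Visit 7, enqueue []
Visit 5, enqueue []

BFS order: [8, 1, 2, 6, 0, 4, 3, 7, 5]


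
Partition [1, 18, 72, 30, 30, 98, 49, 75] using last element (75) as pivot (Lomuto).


Pivot: 75
  1 <= 75: advance i (no swap)
  18 <= 75: advance i (no swap)
  72 <= 75: advance i (no swap)
  30 <= 75: advance i (no swap)
  30 <= 75: advance i (no swap)
  49 <= 75: swap -> [1, 18, 72, 30, 30, 49, 98, 75]
Place pivot at 6: [1, 18, 72, 30, 30, 49, 75, 98]

Partitioned: [1, 18, 72, 30, 30, 49, 75, 98]


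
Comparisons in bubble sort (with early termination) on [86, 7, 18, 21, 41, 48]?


Algorithm: bubble sort (with early termination)
Input: [86, 7, 18, 21, 41, 48]
Sorted: [7, 18, 21, 41, 48, 86]

9


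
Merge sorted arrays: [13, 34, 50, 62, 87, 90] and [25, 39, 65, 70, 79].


Take 13 from A
Take 25 from B
Take 34 from A
Take 39 from B
Take 50 from A
Take 62 from A
Take 65 from B
Take 70 from B
Take 79 from B

Merged: [13, 25, 34, 39, 50, 62, 65, 70, 79, 87, 90]


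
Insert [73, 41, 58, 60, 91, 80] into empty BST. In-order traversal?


Insert 73: root
Insert 41: L from 73
Insert 58: L from 73 -> R from 41
Insert 60: L from 73 -> R from 41 -> R from 58
Insert 91: R from 73
Insert 80: R from 73 -> L from 91

In-order: [41, 58, 60, 73, 80, 91]


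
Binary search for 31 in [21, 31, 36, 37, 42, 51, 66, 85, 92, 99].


Step 1: lo=0, hi=9, mid=4, val=42
Step 2: lo=0, hi=3, mid=1, val=31

Found at index 1


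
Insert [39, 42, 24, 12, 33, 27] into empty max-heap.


Insert 39: [39]
Insert 42: [42, 39]
Insert 24: [42, 39, 24]
Insert 12: [42, 39, 24, 12]
Insert 33: [42, 39, 24, 12, 33]
Insert 27: [42, 39, 27, 12, 33, 24]

Final heap: [42, 39, 27, 12, 33, 24]


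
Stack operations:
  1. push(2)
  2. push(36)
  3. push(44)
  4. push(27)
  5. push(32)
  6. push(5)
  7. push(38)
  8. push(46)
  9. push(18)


push(2) -> [2]
push(36) -> [2, 36]
push(44) -> [2, 36, 44]
push(27) -> [2, 36, 44, 27]
push(32) -> [2, 36, 44, 27, 32]
push(5) -> [2, 36, 44, 27, 32, 5]
push(38) -> [2, 36, 44, 27, 32, 5, 38]
push(46) -> [2, 36, 44, 27, 32, 5, 38, 46]
push(18) -> [2, 36, 44, 27, 32, 5, 38, 46, 18]

Final stack: [2, 36, 44, 27, 32, 5, 38, 46, 18]


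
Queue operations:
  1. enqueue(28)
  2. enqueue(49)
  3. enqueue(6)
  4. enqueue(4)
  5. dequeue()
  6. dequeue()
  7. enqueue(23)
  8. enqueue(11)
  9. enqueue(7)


enqueue(28) -> [28]
enqueue(49) -> [28, 49]
enqueue(6) -> [28, 49, 6]
enqueue(4) -> [28, 49, 6, 4]
dequeue()->28, [49, 6, 4]
dequeue()->49, [6, 4]
enqueue(23) -> [6, 4, 23]
enqueue(11) -> [6, 4, 23, 11]
enqueue(7) -> [6, 4, 23, 11, 7]

Final queue: [6, 4, 23, 11, 7]


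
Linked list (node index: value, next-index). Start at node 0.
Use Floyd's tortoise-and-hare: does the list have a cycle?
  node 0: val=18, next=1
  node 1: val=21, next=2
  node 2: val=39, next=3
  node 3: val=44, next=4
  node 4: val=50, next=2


Floyd's tortoise (slow, +1) and hare (fast, +2):
  init: slow=0, fast=0
  step 1: slow=1, fast=2
  step 2: slow=2, fast=4
  step 3: slow=3, fast=3
  slow == fast at node 3: cycle detected

Cycle: yes


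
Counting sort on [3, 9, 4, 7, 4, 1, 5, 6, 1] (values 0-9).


Input: [3, 9, 4, 7, 4, 1, 5, 6, 1]
Counts: [0, 2, 0, 1, 2, 1, 1, 1, 0, 1]

Sorted: [1, 1, 3, 4, 4, 5, 6, 7, 9]


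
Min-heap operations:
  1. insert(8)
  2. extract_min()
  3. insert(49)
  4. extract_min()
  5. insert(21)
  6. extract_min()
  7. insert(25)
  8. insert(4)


insert(8) -> [8]
extract_min()->8, []
insert(49) -> [49]
extract_min()->49, []
insert(21) -> [21]
extract_min()->21, []
insert(25) -> [25]
insert(4) -> [4, 25]

Final heap: [4, 25]


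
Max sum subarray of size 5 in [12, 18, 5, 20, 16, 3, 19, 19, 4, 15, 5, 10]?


[0:5]: 71
[1:6]: 62
[2:7]: 63
[3:8]: 77
[4:9]: 61
[5:10]: 60
[6:11]: 62
[7:12]: 53

Max: 77 at [3:8]


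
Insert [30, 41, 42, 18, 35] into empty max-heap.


Insert 30: [30]
Insert 41: [41, 30]
Insert 42: [42, 30, 41]
Insert 18: [42, 30, 41, 18]
Insert 35: [42, 35, 41, 18, 30]

Final heap: [42, 35, 41, 18, 30]


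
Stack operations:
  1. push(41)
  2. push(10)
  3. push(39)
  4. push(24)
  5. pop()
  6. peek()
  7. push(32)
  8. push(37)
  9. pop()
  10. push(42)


push(41) -> [41]
push(10) -> [41, 10]
push(39) -> [41, 10, 39]
push(24) -> [41, 10, 39, 24]
pop()->24, [41, 10, 39]
peek()->39
push(32) -> [41, 10, 39, 32]
push(37) -> [41, 10, 39, 32, 37]
pop()->37, [41, 10, 39, 32]
push(42) -> [41, 10, 39, 32, 42]

Final stack: [41, 10, 39, 32, 42]


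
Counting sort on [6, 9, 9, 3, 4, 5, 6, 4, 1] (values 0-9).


Input: [6, 9, 9, 3, 4, 5, 6, 4, 1]
Counts: [0, 1, 0, 1, 2, 1, 2, 0, 0, 2]

Sorted: [1, 3, 4, 4, 5, 6, 6, 9, 9]


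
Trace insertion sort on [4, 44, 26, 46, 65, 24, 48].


Initial: [4, 44, 26, 46, 65, 24, 48]
Insert 44: [4, 44, 26, 46, 65, 24, 48]
Insert 26: [4, 26, 44, 46, 65, 24, 48]
Insert 46: [4, 26, 44, 46, 65, 24, 48]
Insert 65: [4, 26, 44, 46, 65, 24, 48]
Insert 24: [4, 24, 26, 44, 46, 65, 48]
Insert 48: [4, 24, 26, 44, 46, 48, 65]

Sorted: [4, 24, 26, 44, 46, 48, 65]


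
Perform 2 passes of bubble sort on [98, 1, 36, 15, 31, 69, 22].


Initial: [98, 1, 36, 15, 31, 69, 22]
Pass 1: [1, 36, 15, 31, 69, 22, 98] (6 swaps)
Pass 2: [1, 15, 31, 36, 22, 69, 98] (3 swaps)

After 2 passes: [1, 15, 31, 36, 22, 69, 98]


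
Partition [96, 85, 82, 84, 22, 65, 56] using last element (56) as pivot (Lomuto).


Pivot: 56
  22 <= 56: swap -> [22, 85, 82, 84, 96, 65, 56]
Place pivot at 1: [22, 56, 82, 84, 96, 65, 85]

Partitioned: [22, 56, 82, 84, 96, 65, 85]


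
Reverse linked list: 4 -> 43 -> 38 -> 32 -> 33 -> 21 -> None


Step 1: curr=4, set curr.next=prev(None) | reversed so far: 4
Step 2: curr=43, set curr.next=prev(4) | reversed so far: 43 -> 4
Step 3: curr=38, set curr.next=prev(43) | reversed so far: 38 -> 43 -> 4
Step 4: curr=32, set curr.next=prev(38) | reversed so far: 32 -> 38 -> 43 -> 4
Step 5: curr=33, set curr.next=prev(32) | reversed so far: 33 -> 32 -> 38 -> 43 -> 4
Step 6: curr=21, set curr.next=prev(33) | reversed so far: 21 -> 33 -> 32 -> 38 -> 43 -> 4

21 -> 33 -> 32 -> 38 -> 43 -> 4 -> None


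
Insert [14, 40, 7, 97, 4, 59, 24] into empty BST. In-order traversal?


Insert 14: root
Insert 40: R from 14
Insert 7: L from 14
Insert 97: R from 14 -> R from 40
Insert 4: L from 14 -> L from 7
Insert 59: R from 14 -> R from 40 -> L from 97
Insert 24: R from 14 -> L from 40

In-order: [4, 7, 14, 24, 40, 59, 97]


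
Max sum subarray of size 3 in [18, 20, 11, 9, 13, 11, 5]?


[0:3]: 49
[1:4]: 40
[2:5]: 33
[3:6]: 33
[4:7]: 29

Max: 49 at [0:3]


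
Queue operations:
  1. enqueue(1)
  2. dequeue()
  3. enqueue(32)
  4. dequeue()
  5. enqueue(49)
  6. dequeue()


enqueue(1) -> [1]
dequeue()->1, []
enqueue(32) -> [32]
dequeue()->32, []
enqueue(49) -> [49]
dequeue()->49, []

Final queue: []


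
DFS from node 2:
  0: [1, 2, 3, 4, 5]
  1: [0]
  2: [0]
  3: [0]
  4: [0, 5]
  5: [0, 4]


Visit 2, push [0]
Visit 0, push [5, 4, 3, 1]
Visit 1, push []
Visit 3, push []
Visit 4, push [5]
Visit 5, push []

DFS order: [2, 0, 1, 3, 4, 5]


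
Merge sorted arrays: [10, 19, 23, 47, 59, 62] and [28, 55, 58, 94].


Take 10 from A
Take 19 from A
Take 23 from A
Take 28 from B
Take 47 from A
Take 55 from B
Take 58 from B
Take 59 from A
Take 62 from A

Merged: [10, 19, 23, 28, 47, 55, 58, 59, 62, 94]


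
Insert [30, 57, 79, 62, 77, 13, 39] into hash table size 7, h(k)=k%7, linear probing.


Insert 30: h=2 -> slot 2
Insert 57: h=1 -> slot 1
Insert 79: h=2, 1 probes -> slot 3
Insert 62: h=6 -> slot 6
Insert 77: h=0 -> slot 0
Insert 13: h=6, 5 probes -> slot 4
Insert 39: h=4, 1 probes -> slot 5

Table: [77, 57, 30, 79, 13, 39, 62]


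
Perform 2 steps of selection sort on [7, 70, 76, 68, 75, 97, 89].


Initial: [7, 70, 76, 68, 75, 97, 89]
Step 1: min=7 at 0
  Swap: [7, 70, 76, 68, 75, 97, 89]
Step 2: min=68 at 3
  Swap: [7, 68, 76, 70, 75, 97, 89]

After 2 steps: [7, 68, 76, 70, 75, 97, 89]


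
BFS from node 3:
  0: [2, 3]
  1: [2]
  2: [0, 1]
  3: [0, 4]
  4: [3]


Visit 3, enqueue [0, 4]
Visit 0, enqueue [2]
Visit 4, enqueue []
Visit 2, enqueue [1]
Visit 1, enqueue []

BFS order: [3, 0, 4, 2, 1]


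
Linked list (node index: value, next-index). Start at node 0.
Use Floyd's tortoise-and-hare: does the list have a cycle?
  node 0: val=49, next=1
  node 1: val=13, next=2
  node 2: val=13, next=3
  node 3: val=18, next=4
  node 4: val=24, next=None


Floyd's tortoise (slow, +1) and hare (fast, +2):
  init: slow=0, fast=0
  step 1: slow=1, fast=2
  step 2: slow=2, fast=4
  step 3: fast -> None, no cycle

Cycle: no


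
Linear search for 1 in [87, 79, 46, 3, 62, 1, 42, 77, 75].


i=0: 87!=1
i=1: 79!=1
i=2: 46!=1
i=3: 3!=1
i=4: 62!=1
i=5: 1==1 found!

Found at 5, 6 comps


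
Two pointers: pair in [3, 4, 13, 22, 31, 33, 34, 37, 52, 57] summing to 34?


lo=0(3)+hi=9(57)=60
lo=0(3)+hi=8(52)=55
lo=0(3)+hi=7(37)=40
lo=0(3)+hi=6(34)=37
lo=0(3)+hi=5(33)=36
lo=0(3)+hi=4(31)=34

Yes: 3+31=34


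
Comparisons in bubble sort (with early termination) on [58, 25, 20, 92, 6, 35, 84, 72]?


Algorithm: bubble sort (with early termination)
Input: [58, 25, 20, 92, 6, 35, 84, 72]
Sorted: [6, 20, 25, 35, 58, 72, 84, 92]

25


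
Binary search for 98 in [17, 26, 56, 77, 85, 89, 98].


Step 1: lo=0, hi=6, mid=3, val=77
Step 2: lo=4, hi=6, mid=5, val=89
Step 3: lo=6, hi=6, mid=6, val=98

Found at index 6


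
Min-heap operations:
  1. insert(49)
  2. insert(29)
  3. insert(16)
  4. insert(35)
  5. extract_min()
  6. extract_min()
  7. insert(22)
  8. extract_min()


insert(49) -> [49]
insert(29) -> [29, 49]
insert(16) -> [16, 49, 29]
insert(35) -> [16, 35, 29, 49]
extract_min()->16, [29, 35, 49]
extract_min()->29, [35, 49]
insert(22) -> [22, 49, 35]
extract_min()->22, [35, 49]

Final heap: [35, 49]


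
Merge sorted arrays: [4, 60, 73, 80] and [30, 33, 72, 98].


Take 4 from A
Take 30 from B
Take 33 from B
Take 60 from A
Take 72 from B
Take 73 from A
Take 80 from A

Merged: [4, 30, 33, 60, 72, 73, 80, 98]


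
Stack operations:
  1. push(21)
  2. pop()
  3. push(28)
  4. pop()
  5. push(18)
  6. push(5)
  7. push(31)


push(21) -> [21]
pop()->21, []
push(28) -> [28]
pop()->28, []
push(18) -> [18]
push(5) -> [18, 5]
push(31) -> [18, 5, 31]

Final stack: [18, 5, 31]


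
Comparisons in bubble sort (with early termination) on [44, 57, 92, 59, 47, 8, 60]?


Algorithm: bubble sort (with early termination)
Input: [44, 57, 92, 59, 47, 8, 60]
Sorted: [8, 44, 47, 57, 59, 60, 92]

21


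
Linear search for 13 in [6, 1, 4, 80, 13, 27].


i=0: 6!=13
i=1: 1!=13
i=2: 4!=13
i=3: 80!=13
i=4: 13==13 found!

Found at 4, 5 comps


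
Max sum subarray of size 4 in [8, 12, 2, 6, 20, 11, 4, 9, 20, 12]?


[0:4]: 28
[1:5]: 40
[2:6]: 39
[3:7]: 41
[4:8]: 44
[5:9]: 44
[6:10]: 45

Max: 45 at [6:10]
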